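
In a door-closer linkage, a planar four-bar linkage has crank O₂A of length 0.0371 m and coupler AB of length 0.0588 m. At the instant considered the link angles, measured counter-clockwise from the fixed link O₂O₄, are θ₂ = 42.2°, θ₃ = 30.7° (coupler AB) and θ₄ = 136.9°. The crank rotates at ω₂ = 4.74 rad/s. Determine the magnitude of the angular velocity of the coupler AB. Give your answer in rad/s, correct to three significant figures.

ω₂ = 4.74 rad/s
Differentiating the loop-closure r₂e^{iθ₂}+r₃e^{iθ₃}=r₁+r₄e^{iθ₄} gives r₂ω₂e^{iθ₂}+r₃ω₃e^{iθ₃}=r₄ω₄e^{iθ₄}.
Eliminating the other unknown: ω₃ = r₂ω₂ sin(θ₄−θ₂) / [r₃ sin(θ₃−θ₄)].
Numerator sine = +0.99664; denominator sine = -0.96029.
Result = 0.0371·4.74·(+0.99664) / (0.0588·(-0.96029)) = -3.1039 rad/s; magnitude 3.1039 rad/s.

3.10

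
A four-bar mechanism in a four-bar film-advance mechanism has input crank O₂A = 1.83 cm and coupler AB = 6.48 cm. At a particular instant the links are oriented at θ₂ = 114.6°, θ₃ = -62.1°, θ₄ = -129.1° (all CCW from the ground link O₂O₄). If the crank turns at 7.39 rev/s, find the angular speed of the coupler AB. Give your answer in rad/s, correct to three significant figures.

12.8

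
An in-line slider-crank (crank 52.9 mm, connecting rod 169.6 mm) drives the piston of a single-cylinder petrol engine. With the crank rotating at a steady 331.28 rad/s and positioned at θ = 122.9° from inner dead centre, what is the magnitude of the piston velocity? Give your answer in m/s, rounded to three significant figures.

12.1

ω = 331.3 rad/s
For an in-line slider-crank, x = r cosθ + √(L² − r² sin²θ), so v = −rω sinθ·[1 + r cosθ/√(L² − r² sin²θ)].
With r = 0.0529 m, L = 0.1696 m, θ = 122.9°: √(L² − r² sin²θ) = 0.16368 m.
v = −0.0529·331.3·0.83962·[1 + 0.0529·-0.54317/0.16368] = -12.131 m/s.
|v| = 12.131 m/s.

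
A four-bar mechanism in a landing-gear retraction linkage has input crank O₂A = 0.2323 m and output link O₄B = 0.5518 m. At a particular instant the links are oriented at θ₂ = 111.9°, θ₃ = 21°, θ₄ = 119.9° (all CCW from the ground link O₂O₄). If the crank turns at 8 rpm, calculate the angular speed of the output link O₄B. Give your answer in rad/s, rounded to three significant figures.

0.357

ω₂ = 0.8378 rad/s (from 8 rpm).
Differentiating the loop-closure r₂e^{iθ₂}+r₃e^{iθ₃}=r₁+r₄e^{iθ₄} gives r₂ω₂e^{iθ₂}+r₃ω₃e^{iθ₃}=r₄ω₄e^{iθ₄}.
Eliminating the other unknown: ω₄ = r₂ω₂ sin(θ₂−θ₃) / [r₄ sin(θ₄−θ₃)].
Numerator sine = +0.99988; denominator sine = +0.98796.
Result = 0.2323·0.8378·(+0.99988) / (0.5518·(+0.98796)) = +0.35694 rad/s; magnitude 0.35694 rad/s.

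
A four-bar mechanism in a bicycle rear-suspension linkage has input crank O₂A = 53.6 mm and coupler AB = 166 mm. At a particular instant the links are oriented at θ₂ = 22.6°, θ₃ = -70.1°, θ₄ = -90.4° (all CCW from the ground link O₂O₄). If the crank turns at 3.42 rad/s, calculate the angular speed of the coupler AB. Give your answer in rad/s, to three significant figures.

ω₂ = 3.42 rad/s
Differentiating the loop-closure r₂e^{iθ₂}+r₃e^{iθ₃}=r₁+r₄e^{iθ₄} gives r₂ω₂e^{iθ₂}+r₃ω₃e^{iθ₃}=r₄ω₄e^{iθ₄}.
Eliminating the other unknown: ω₃ = r₂ω₂ sin(θ₄−θ₂) / [r₃ sin(θ₃−θ₄)].
Numerator sine = -0.92050; denominator sine = +0.34694.
Result = 0.0536·3.42·(-0.92050) / (0.166·(+0.34694)) = -2.9299 rad/s; magnitude 2.9299 rad/s.

2.93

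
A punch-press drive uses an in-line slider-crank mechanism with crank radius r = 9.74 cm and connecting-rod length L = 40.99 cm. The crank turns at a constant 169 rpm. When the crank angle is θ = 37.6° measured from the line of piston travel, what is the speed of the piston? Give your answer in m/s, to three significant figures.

1.25

ω = 2π·169/60 = 17.7 rad/s
For an in-line slider-crank, x = r cosθ + √(L² − r² sin²θ), so v = −rω sinθ·[1 + r cosθ/√(L² − r² sin²θ)].
With r = 0.0974 m, L = 0.4099 m, θ = 37.6°: √(L² − r² sin²θ) = 0.40557 m.
v = −0.0974·17.7·0.61015·[1 + 0.0974·0.79229/0.40557] = -1.2519 m/s.
|v| = 1.2519 m/s.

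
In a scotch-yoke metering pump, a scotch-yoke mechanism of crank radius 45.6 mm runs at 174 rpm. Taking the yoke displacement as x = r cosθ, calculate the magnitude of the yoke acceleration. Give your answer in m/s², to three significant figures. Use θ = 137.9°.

ω = 18.22 rad/s (from 174 rpm).
x = r cosθ ⇒ ẍ = −rω² cosθ (ω constant).
|a| = rω²|cosθ| = 0.0456·(18.22)²·|cos 137.9°| = 11.233 m/s².

11.2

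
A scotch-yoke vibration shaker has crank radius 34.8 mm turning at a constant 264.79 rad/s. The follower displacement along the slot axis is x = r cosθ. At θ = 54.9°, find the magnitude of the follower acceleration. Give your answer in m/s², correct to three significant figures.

1400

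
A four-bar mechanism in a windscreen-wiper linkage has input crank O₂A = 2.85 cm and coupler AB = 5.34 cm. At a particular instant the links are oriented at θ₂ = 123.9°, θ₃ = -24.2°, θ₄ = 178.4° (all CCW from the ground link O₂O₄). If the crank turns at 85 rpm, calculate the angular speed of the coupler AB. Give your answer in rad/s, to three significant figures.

10.1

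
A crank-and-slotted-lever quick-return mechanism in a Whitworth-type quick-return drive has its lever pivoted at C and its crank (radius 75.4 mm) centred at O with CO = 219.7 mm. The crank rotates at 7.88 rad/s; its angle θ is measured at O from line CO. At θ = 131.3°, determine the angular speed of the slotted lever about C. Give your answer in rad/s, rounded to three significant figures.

1.29

ω = 7.88 rad/s
Crank pin A relative to C: A = (d + r cosθ, r sinθ); lever angle φ = atan2(r sinθ, d + r cosθ).
Differentiating tanφ: φ̇ = rω(d cosθ + r)/(d² + r² + 2dr cosθ).
d² + r² + 2dr cosθ = |CA|² = 0.0320869 m²;  d cosθ + r = -0.069602 m.
|ω_lever| = |0.0754·7.88·-0.069602| / 0.0320869 = 1.2888 rad/s.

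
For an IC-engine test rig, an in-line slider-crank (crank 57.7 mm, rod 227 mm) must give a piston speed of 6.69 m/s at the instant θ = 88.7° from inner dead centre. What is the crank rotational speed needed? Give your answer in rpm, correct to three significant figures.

1100

For an in-line slider-crank, |v_piston| = rω|sinθ|·[1 + r cosθ/√(L² − r² sin²θ)].
With r = 0.0577 m, L = 0.227 m, θ = 88.7°: the bracketed kinematic factor |dx/dθ| = 0.058029 m.
ω = v/|dx/dθ| = 6.69/0.058029 = 115.29 rad/s.
N = 60ω/(2π) = 1100.9 rpm.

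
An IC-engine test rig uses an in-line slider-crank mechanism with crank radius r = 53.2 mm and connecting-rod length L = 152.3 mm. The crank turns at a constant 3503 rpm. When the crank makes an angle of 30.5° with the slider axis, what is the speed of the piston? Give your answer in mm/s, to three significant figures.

ω = 2π·3503/60 = 366.8 rad/s
For an in-line slider-crank, x = r cosθ + √(L² − r² sin²θ), so v = −rω sinθ·[1 + r cosθ/√(L² − r² sin²θ)].
With r = 0.0532 m, L = 0.1523 m, θ = 30.5°: √(L² − r² sin²θ) = 0.14989 m.
v = −0.0532·366.8·0.50754·[1 + 0.0532·0.86163/0.14989] = -12.934 m/s.
|v| = 12.934 m/s = 12934 mm/s.

12900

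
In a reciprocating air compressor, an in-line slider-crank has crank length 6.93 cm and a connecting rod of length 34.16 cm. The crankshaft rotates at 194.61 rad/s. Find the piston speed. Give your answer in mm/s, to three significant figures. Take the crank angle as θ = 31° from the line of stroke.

8160

ω = 194.6 rad/s
For an in-line slider-crank, x = r cosθ + √(L² − r² sin²θ), so v = −rω sinθ·[1 + r cosθ/√(L² − r² sin²θ)].
With r = 0.0693 m, L = 0.3416 m, θ = 31°: √(L² − r² sin²θ) = 0.33973 m.
v = −0.0693·194.6·0.51504·[1 + 0.0693·0.85717/0.33973] = -8.1606 m/s.
|v| = 8.1606 m/s = 8160.6 mm/s.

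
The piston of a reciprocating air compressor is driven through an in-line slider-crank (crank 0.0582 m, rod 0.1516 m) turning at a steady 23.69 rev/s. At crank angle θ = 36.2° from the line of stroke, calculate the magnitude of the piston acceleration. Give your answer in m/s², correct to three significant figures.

ω = 2π·23.7 = 148.8 rad/s
x(θ) = r cosθ + √(L² − r² sin²θ); with ω constant, a = ω²·d²x/dθ².
d²x/dθ² = −r cosθ − r²(cos2θ)/√u − r⁴ sin²2θ/(4u^{3/2}),  u = L² − r² sin²θ = 0.021801 m².
Substituting r = 0.0582 m, L = 0.1516 m, θ = 36.2°: d²x/dθ² = -0.054711 m.
a = ω²·d²x/dθ² = (148.8)²·(-0.054711) = -1212.2 m/s²;  |a| = 1212.2 m/s².

1210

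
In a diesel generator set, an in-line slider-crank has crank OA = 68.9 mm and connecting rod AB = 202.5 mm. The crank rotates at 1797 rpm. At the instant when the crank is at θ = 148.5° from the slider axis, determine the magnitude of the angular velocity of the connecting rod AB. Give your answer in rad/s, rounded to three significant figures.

55.5

ω = 188.2 rad/s (converted from 1797 rpm).
The rod makes angle φ with the slider axis where L sinφ = r sinθ; differentiating, L cosφ·φ̇ = r ω cosθ.
L cosφ = √(L² − r² sin²θ) = 0.19927 m.
|ω_rod| = r ω |cosθ| / √(L² − r² sin²θ) = 0.0689·188.2·0.85264/0.19927 = 55.477 rad/s.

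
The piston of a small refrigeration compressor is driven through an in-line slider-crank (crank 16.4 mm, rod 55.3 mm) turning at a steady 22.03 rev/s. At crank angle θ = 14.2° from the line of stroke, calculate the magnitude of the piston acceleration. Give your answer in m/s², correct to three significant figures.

387

ω = 2π·22 = 138.4 rad/s
x(θ) = r cosθ + √(L² − r² sin²θ); with ω constant, a = ω²·d²x/dθ².
d²x/dθ² = −r cosθ − r²(cos2θ)/√u − r⁴ sin²2θ/(4u^{3/2}),  u = L² − r² sin²θ = 0.00304191 m².
Substituting r = 0.0164 m, L = 0.0553 m, θ = 14.2°: d²x/dθ² = -0.020213 m.
a = ω²·d²x/dθ² = (138.4)²·(-0.020213) = -387.27 m/s²;  |a| = 387.27 m/s².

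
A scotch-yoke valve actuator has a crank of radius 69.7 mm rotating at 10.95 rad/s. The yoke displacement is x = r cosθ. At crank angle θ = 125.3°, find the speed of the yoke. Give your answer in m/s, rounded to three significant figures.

0.623

ω = 10.95 rad/s
x = r cosθ ⇒ ẋ = −rω sinθ.
|v| = rω|sinθ| = 0.0697·10.95·|sin 125.3°| = 0.62289 m/s.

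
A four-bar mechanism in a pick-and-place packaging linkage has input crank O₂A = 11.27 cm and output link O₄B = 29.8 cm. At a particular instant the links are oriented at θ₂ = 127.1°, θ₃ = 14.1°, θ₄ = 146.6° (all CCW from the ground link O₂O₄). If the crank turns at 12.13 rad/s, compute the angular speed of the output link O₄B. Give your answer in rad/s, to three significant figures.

ω₂ = 12.13 rad/s
Differentiating the loop-closure r₂e^{iθ₂}+r₃e^{iθ₃}=r₁+r₄e^{iθ₄} gives r₂ω₂e^{iθ₂}+r₃ω₃e^{iθ₃}=r₄ω₄e^{iθ₄}.
Eliminating the other unknown: ω₄ = r₂ω₂ sin(θ₂−θ₃) / [r₄ sin(θ₄−θ₃)].
Numerator sine = +0.92050; denominator sine = +0.73728.
Result = 0.1127·12.13·(+0.92050) / (0.298·(+0.73728)) = +5.7275 rad/s; magnitude 5.7275 rad/s.

5.73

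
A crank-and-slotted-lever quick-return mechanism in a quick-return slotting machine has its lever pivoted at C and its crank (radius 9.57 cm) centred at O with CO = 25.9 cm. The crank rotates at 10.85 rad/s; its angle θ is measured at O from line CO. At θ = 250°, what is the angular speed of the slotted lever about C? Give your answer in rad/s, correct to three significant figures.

0.125

ω = 10.85 rad/s
Crank pin A relative to C: A = (d + r cosθ, r sinθ); lever angle φ = atan2(r sinθ, d + r cosθ).
Differentiating tanφ: φ̇ = rω(d cosθ + r)/(d² + r² + 2dr cosθ).
d² + r² + 2dr cosθ = |CA|² = 0.0592847 m²;  d cosθ + r = +0.0071168 m.
|ω_lever| = |0.0957·10.85·+0.0071168| / 0.0592847 = 0.12465 rad/s.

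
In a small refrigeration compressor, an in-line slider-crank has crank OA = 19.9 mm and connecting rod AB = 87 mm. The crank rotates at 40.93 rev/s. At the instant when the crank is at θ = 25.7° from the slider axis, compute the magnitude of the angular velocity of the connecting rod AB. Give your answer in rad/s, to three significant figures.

ω = 257.2 rad/s (converted from 40.93 rev/s).
The rod makes angle φ with the slider axis where L sinφ = r sinθ; differentiating, L cosφ·φ̇ = r ω cosθ.
L cosφ = √(L² − r² sin²θ) = 0.086571 m.
|ω_rod| = r ω |cosθ| / √(L² − r² sin²θ) = 0.0199·257.2·0.90108/0.086571 = 53.268 rad/s.

53.3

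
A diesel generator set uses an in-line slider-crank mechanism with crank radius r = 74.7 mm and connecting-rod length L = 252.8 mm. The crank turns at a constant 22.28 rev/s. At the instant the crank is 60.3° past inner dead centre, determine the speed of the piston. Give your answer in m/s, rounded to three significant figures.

10.5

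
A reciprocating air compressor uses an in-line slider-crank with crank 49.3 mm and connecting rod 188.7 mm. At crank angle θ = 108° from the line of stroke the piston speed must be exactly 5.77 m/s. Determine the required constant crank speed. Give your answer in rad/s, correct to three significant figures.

For an in-line slider-crank, |v_piston| = rω|sinθ|·[1 + r cosθ/√(L² − r² sin²θ)].
With r = 0.0493 m, L = 0.1887 m, θ = 108°: the bracketed kinematic factor |dx/dθ| = 0.042979 m.
ω = v/|dx/dθ| = 5.77/0.042979 = 134.25 rad/s.

134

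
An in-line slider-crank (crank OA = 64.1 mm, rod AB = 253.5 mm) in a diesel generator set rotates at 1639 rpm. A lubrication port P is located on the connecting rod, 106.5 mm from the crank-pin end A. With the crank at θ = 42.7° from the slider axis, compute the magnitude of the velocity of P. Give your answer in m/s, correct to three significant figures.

9.32

ω = 171.6 rad/s.  Crank-pin speed |V_A| = rω = 11.002 m/s, perpendicular to OA.
Rod angle: sinφ = −(r/L) sinθ ⇒ φ = -9.874°; ω_rod = −rω cosθ/√(L²−r²sin²θ) = -32.375 rad/s.
V_P = V_A + ω_rod × AP, with AP = 0.1065 m along the rod.
Components: V_Px = −rω sinθ − a·ω_rod·sinφ = -8.0523 m/s;  V_Py = rω cosθ + a·ω_rod·cosφ = +4.6886 m/s.
|V_P| = √(V_Px² + V_Py²) = 9.3178 m/s.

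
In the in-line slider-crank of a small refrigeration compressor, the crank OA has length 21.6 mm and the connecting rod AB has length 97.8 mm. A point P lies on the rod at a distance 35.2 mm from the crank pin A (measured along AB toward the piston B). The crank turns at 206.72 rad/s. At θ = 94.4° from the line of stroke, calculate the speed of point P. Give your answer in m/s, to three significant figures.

4.43

ω = 206.7 rad/s.  Crank-pin speed |V_A| = rω = 4.4652 m/s, perpendicular to OA.
Rod angle: sinφ = −(r/L) sinθ ⇒ φ = -12.721°; ω_rod = −rω cosθ/√(L²−r²sin²θ) = +3.5908 rad/s.
V_P = V_A + ω_rod × AP, with AP = 0.0352 m along the rod.
Components: V_Px = −rω sinθ − a·ω_rod·sinφ = -4.4242 m/s;  V_Py = rω cosθ + a·ω_rod·cosφ = -0.21927 m/s.
|V_P| = √(V_Px² + V_Py²) = 4.4296 m/s.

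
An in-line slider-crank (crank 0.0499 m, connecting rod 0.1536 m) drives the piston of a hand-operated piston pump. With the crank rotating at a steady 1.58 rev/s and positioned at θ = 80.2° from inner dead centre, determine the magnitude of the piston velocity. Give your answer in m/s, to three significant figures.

0.517

ω = 2π·1.58 = 9.927 rad/s
For an in-line slider-crank, x = r cosθ + √(L² − r² sin²θ), so v = −rω sinθ·[1 + r cosθ/√(L² − r² sin²θ)].
With r = 0.0499 m, L = 0.1536 m, θ = 80.2°: √(L² − r² sin²θ) = 0.14552 m.
v = −0.0499·9.927·0.98541·[1 + 0.0499·0.17021/0.14552] = -0.51664 m/s.
|v| = 0.51664 m/s.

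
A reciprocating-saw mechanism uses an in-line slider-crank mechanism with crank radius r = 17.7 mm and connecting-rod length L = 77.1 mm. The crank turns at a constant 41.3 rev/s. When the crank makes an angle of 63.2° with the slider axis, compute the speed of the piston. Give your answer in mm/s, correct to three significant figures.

ω = 2π·41.3 = 259.5 rad/s
For an in-line slider-crank, x = r cosθ + √(L² − r² sin²θ), so v = −rω sinθ·[1 + r cosθ/√(L² − r² sin²θ)].
With r = 0.0177 m, L = 0.0771 m, θ = 63.2°: √(L² − r² sin²θ) = 0.075464 m.
v = −0.0177·259.5·0.89259·[1 + 0.0177·0.45088/0.075464] = -4.5333 m/s.
|v| = 4.5333 m/s = 4533.3 mm/s.

4530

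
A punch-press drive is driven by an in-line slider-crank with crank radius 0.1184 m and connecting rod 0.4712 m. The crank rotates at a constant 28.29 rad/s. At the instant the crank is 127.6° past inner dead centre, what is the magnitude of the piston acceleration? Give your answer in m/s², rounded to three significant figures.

63.6

ω = 28.29 rad/s
x(θ) = r cosθ + √(L² − r² sin²θ); with ω constant, a = ω²·d²x/dθ².
d²x/dθ² = −r cosθ − r²(cos2θ)/√u − r⁴ sin²2θ/(4u^{3/2}),  u = L² − r² sin²θ = 0.21323 m².
Substituting r = 0.1184 m, L = 0.4712 m, θ = 127.6°: d²x/dθ² = +0.07953 m.
a = ω²·d²x/dθ² = (28.29)²·(+0.07953) = +63.65 m/s²;  |a| = 63.65 m/s².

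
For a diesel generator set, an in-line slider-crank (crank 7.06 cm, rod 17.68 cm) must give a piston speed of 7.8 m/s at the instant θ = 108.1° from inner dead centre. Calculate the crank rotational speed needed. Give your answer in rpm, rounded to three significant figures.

1280

For an in-line slider-crank, |v_piston| = rω|sinθ|·[1 + r cosθ/√(L² − r² sin²θ)].
With r = 0.0706 m, L = 0.1768 m, θ = 108.1°: the bracketed kinematic factor |dx/dθ| = 0.058108 m.
ω = v/|dx/dθ| = 7.8/0.058108 = 134.23 rad/s.
N = 60ω/(2π) = 1281.8 rpm.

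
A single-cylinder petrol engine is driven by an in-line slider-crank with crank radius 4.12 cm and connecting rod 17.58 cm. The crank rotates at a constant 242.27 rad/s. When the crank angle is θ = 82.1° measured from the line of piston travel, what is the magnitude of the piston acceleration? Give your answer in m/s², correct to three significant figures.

ω = 242.3 rad/s
x(θ) = r cosθ + √(L² − r² sin²θ); with ω constant, a = ω²·d²x/dθ².
d²x/dθ² = −r cosθ − r²(cos2θ)/√u − r⁴ sin²2θ/(4u^{3/2}),  u = L² − r² sin²θ = 0.0292403 m².
Substituting r = 0.0412 m, L = 0.1758 m, θ = 82.1°: d²x/dθ² = +0.0038782 m.
a = ω²·d²x/dθ² = (242.3)²·(+0.0038782) = +227.63 m/s²;  |a| = 227.63 m/s².

228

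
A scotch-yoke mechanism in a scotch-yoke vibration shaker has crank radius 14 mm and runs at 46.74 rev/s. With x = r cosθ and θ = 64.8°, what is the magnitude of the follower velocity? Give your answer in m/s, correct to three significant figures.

3.72

ω = 293.7 rad/s (from 46.74 rev/s).
x = r cosθ ⇒ ẋ = −rω sinθ.
|v| = rω|sinθ| = 0.014·293.7·|sin 64.8°| = 3.7202 m/s.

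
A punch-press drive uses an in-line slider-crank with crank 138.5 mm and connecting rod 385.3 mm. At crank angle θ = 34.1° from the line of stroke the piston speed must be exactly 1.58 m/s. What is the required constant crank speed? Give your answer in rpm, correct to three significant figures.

149

For an in-line slider-crank, |v_piston| = rω|sinθ|·[1 + r cosθ/√(L² − r² sin²θ)].
With r = 0.1385 m, L = 0.3853 m, θ = 34.1°: the bracketed kinematic factor |dx/dθ| = 0.10125 m.
ω = v/|dx/dθ| = 1.58/0.10125 = 15.606 rad/s.
N = 60ω/(2π) = 149.02 rpm.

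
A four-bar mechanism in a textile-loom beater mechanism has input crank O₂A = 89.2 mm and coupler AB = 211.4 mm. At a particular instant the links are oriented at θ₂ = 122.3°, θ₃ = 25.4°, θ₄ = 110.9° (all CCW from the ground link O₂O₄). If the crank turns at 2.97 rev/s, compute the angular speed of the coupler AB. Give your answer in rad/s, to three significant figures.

1.56

ω₂ = 18.66 rad/s (from 2.97 rev/s).
Differentiating the loop-closure r₂e^{iθ₂}+r₃e^{iθ₃}=r₁+r₄e^{iθ₄} gives r₂ω₂e^{iθ₂}+r₃ω₃e^{iθ₃}=r₄ω₄e^{iθ₄}.
Eliminating the other unknown: ω₃ = r₂ω₂ sin(θ₄−θ₂) / [r₃ sin(θ₃−θ₄)].
Numerator sine = -0.19766; denominator sine = -0.99692.
Result = 0.0892·18.66·(-0.19766) / (0.2114·(-0.99692)) = +1.5612 rad/s; magnitude 1.5612 rad/s.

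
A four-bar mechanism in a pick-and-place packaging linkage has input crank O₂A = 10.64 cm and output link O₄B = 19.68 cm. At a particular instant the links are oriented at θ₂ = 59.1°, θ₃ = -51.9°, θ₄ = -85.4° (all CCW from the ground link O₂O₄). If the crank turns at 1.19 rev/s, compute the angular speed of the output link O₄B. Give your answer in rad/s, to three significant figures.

ω₂ = 7.477 rad/s (from 1.19 rev/s).
Differentiating the loop-closure r₂e^{iθ₂}+r₃e^{iθ₃}=r₁+r₄e^{iθ₄} gives r₂ω₂e^{iθ₂}+r₃ω₃e^{iθ₃}=r₄ω₄e^{iθ₄}.
Eliminating the other unknown: ω₄ = r₂ω₂ sin(θ₂−θ₃) / [r₄ sin(θ₄−θ₃)].
Numerator sine = +0.93358; denominator sine = -0.55194.
Result = 0.1064·7.477·(+0.93358) / (0.1968·(-0.55194)) = -6.8376 rad/s; magnitude 6.8376 rad/s.

6.84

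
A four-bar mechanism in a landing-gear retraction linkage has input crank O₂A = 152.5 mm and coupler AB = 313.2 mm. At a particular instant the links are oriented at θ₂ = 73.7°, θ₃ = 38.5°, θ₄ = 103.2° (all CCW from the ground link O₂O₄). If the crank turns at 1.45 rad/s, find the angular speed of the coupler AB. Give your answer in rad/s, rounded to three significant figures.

ω₂ = 1.45 rad/s
Differentiating the loop-closure r₂e^{iθ₂}+r₃e^{iθ₃}=r₁+r₄e^{iθ₄} gives r₂ω₂e^{iθ₂}+r₃ω₃e^{iθ₃}=r₄ω₄e^{iθ₄}.
Eliminating the other unknown: ω₃ = r₂ω₂ sin(θ₄−θ₂) / [r₃ sin(θ₃−θ₄)].
Numerator sine = +0.49242; denominator sine = -0.90408.
Result = 0.1525·1.45·(+0.49242) / (0.3132·(-0.90408)) = -0.38454 rad/s; magnitude 0.38454 rad/s.

0.385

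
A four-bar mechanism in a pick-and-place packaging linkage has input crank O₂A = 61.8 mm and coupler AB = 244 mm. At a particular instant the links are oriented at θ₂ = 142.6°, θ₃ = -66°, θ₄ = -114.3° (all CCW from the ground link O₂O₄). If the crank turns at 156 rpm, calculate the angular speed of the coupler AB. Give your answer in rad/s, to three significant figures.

5.40

ω₂ = 16.34 rad/s (from 156 rpm).
Differentiating the loop-closure r₂e^{iθ₂}+r₃e^{iθ₃}=r₁+r₄e^{iθ₄} gives r₂ω₂e^{iθ₂}+r₃ω₃e^{iθ₃}=r₄ω₄e^{iθ₄}.
Eliminating the other unknown: ω₃ = r₂ω₂ sin(θ₄−θ₂) / [r₃ sin(θ₃−θ₄)].
Numerator sine = +0.97398; denominator sine = +0.74664.
Result = 0.0618·16.34·(+0.97398) / (0.244·(+0.74664)) = +5.3975 rad/s; magnitude 5.3975 rad/s.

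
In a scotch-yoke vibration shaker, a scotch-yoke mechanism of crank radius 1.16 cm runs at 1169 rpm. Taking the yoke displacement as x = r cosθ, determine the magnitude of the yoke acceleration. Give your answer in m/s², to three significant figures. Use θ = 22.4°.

161

ω = 122.4 rad/s (from 1169 rpm).
x = r cosθ ⇒ ẍ = −rω² cosθ (ω constant).
|a| = rω²|cosθ| = 0.0116·(122.4)²·|cos 22.4°| = 160.72 m/s².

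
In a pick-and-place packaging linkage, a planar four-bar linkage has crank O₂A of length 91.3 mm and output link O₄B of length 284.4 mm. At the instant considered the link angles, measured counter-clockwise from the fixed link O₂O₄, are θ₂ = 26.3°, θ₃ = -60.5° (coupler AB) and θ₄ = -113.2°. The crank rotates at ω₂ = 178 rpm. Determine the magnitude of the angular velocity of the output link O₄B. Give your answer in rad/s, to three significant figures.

7.51

ω₂ = 18.64 rad/s (from 178 rpm).
Differentiating the loop-closure r₂e^{iθ₂}+r₃e^{iθ₃}=r₁+r₄e^{iθ₄} gives r₂ω₂e^{iθ₂}+r₃ω₃e^{iθ₃}=r₄ω₄e^{iθ₄}.
Eliminating the other unknown: ω₄ = r₂ω₂ sin(θ₂−θ₃) / [r₄ sin(θ₄−θ₃)].
Numerator sine = +0.99844; denominator sine = -0.79547.
Result = 0.0913·18.64·(+0.99844) / (0.2844·(-0.79547)) = -7.5108 rad/s; magnitude 7.5108 rad/s.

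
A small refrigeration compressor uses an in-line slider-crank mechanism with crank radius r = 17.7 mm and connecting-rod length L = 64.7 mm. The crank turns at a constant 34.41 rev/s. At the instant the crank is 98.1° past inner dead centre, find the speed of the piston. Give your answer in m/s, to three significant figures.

ω = 2π·34.4 = 216.2 rad/s
For an in-line slider-crank, x = r cosθ + √(L² − r² sin²θ), so v = −rω sinθ·[1 + r cosθ/√(L² − r² sin²θ)].
With r = 0.0177 m, L = 0.0647 m, θ = 98.1°: √(L² − r² sin²θ) = 0.062282 m.
v = −0.0177·216.2·0.99002·[1 + 0.0177·-0.14090/0.062282] = -3.6369 m/s.
|v| = 3.6369 m/s.

3.64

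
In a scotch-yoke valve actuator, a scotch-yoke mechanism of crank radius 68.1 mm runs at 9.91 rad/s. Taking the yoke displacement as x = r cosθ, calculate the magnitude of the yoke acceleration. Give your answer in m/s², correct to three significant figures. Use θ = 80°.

ω = 9.91 rad/s
x = r cosθ ⇒ ẍ = −rω² cosθ (ω constant).
|a| = rω²|cosθ| = 0.0681·(9.91)²·|cos 80°| = 1.1614 m/s².

1.16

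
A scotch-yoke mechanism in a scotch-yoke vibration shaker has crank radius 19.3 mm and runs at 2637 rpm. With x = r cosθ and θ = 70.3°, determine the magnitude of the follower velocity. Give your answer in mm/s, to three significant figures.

ω = 276.1 rad/s (from 2637 rpm).
x = r cosθ ⇒ ẋ = −rω sinθ.
|v| = rω|sinθ| = 0.0193·276.1·|sin 70.3°| = 5.0177 m/s = 5017.7 mm/s.

5020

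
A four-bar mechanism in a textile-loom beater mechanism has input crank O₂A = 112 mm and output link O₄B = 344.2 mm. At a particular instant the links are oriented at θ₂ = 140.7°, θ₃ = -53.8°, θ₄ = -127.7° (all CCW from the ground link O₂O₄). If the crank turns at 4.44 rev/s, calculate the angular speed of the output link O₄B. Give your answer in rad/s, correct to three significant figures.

2.37

ω₂ = 27.9 rad/s (from 4.44 rev/s).
Differentiating the loop-closure r₂e^{iθ₂}+r₃e^{iθ₃}=r₁+r₄e^{iθ₄} gives r₂ω₂e^{iθ₂}+r₃ω₃e^{iθ₃}=r₄ω₄e^{iθ₄}.
Eliminating the other unknown: ω₄ = r₂ω₂ sin(θ₂−θ₃) / [r₄ sin(θ₄−θ₃)].
Numerator sine = -0.25038; denominator sine = -0.96078.
Result = 0.112·27.9·(-0.25038) / (0.3442·(-0.96078)) = +2.3656 rad/s; magnitude 2.3656 rad/s.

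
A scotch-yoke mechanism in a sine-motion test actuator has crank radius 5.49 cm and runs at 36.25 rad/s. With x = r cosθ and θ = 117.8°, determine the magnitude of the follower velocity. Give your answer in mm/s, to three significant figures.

1760

ω = 36.25 rad/s
x = r cosθ ⇒ ẋ = −rω sinθ.
|v| = rω|sinθ| = 0.0549·36.25·|sin 117.8°| = 1.7604 m/s = 1760.4 mm/s.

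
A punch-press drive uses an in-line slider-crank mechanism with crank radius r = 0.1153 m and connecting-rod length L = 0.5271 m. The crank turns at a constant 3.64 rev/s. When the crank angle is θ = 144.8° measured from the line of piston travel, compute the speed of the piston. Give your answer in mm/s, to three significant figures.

ω = 2π·3.64 = 22.87 rad/s
For an in-line slider-crank, x = r cosθ + √(L² − r² sin²θ), so v = −rω sinθ·[1 + r cosθ/√(L² − r² sin²θ)].
With r = 0.1153 m, L = 0.5271 m, θ = 144.8°: √(L² − r² sin²θ) = 0.52289 m.
v = −0.1153·22.87·0.57643·[1 + 0.1153·-0.81714/0.52289] = -1.2462 m/s.
|v| = 1.2462 m/s = 1246.2 mm/s.

1250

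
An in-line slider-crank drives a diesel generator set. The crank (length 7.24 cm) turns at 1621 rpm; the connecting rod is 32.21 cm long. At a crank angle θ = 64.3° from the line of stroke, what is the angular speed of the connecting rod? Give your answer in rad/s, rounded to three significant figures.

ω = 169.8 rad/s (converted from 1621 rpm).
The rod makes angle φ with the slider axis where L sinφ = r sinθ; differentiating, L cosφ·φ̇ = r ω cosθ.
L cosφ = √(L² − r² sin²θ) = 0.31542 m.
|ω_rod| = r ω |cosθ| / √(L² − r² sin²θ) = 0.0724·169.8·0.43366/0.31542 = 16.897 rad/s.

16.9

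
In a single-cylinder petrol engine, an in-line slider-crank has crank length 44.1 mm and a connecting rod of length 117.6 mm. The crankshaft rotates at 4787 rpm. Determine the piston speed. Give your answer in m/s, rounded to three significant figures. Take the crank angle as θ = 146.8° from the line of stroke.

8.22

ω = 2π·4787/60 = 501.3 rad/s
For an in-line slider-crank, x = r cosθ + √(L² − r² sin²θ), so v = −rω sinθ·[1 + r cosθ/√(L² − r² sin²θ)].
With r = 0.0441 m, L = 0.1176 m, θ = 146.8°: √(L² − r² sin²θ) = 0.11509 m.
v = −0.0441·501.3·0.54756·[1 + 0.0441·-0.83676/0.11509] = -8.2239 m/s.
|v| = 8.2239 m/s.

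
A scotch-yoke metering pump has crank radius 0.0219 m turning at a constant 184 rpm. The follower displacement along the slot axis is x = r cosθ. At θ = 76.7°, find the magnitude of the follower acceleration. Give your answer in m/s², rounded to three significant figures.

1.87

ω = 19.27 rad/s (from 184 rpm).
x = r cosθ ⇒ ẍ = −rω² cosθ (ω constant).
|a| = rω²|cosθ| = 0.0219·(19.27)²·|cos 76.7°| = 1.8705 m/s².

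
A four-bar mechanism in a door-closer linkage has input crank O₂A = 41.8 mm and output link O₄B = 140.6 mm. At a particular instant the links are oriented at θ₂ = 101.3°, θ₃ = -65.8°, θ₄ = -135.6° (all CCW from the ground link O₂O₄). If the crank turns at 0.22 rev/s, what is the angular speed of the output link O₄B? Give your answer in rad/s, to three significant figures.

ω₂ = 1.382 rad/s (from 0.22 rev/s).
Differentiating the loop-closure r₂e^{iθ₂}+r₃e^{iθ₃}=r₁+r₄e^{iθ₄} gives r₂ω₂e^{iθ₂}+r₃ω₃e^{iθ₃}=r₄ω₄e^{iθ₄}.
Eliminating the other unknown: ω₄ = r₂ω₂ sin(θ₂−θ₃) / [r₄ sin(θ₄−θ₃)].
Numerator sine = +0.22325; denominator sine = -0.93849.
Result = 0.0418·1.382·(+0.22325) / (0.1406·(-0.93849)) = -0.097758 rad/s; magnitude 0.097758 rad/s.

0.0978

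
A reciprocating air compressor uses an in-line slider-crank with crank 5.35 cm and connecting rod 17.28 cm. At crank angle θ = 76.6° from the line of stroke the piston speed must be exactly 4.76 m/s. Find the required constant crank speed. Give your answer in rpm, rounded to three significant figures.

For an in-line slider-crank, |v_piston| = rω|sinθ|·[1 + r cosθ/√(L² − r² sin²θ)].
With r = 0.0535 m, L = 0.1728 m, θ = 76.6°: the bracketed kinematic factor |dx/dθ| = 0.055959 m.
ω = v/|dx/dθ| = 4.76/0.055959 = 85.062 rad/s.
N = 60ω/(2π) = 812.28 rpm.

812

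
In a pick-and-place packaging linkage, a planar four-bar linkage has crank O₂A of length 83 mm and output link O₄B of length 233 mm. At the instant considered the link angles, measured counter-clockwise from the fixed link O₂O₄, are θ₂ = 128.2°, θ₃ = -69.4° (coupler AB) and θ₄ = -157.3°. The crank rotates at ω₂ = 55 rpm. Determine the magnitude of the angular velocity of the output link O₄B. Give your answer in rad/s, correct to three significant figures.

0.621

ω₂ = 5.76 rad/s (from 55 rpm).
Differentiating the loop-closure r₂e^{iθ₂}+r₃e^{iθ₃}=r₁+r₄e^{iθ₄} gives r₂ω₂e^{iθ₂}+r₃ω₃e^{iθ₃}=r₄ω₄e^{iθ₄}.
Eliminating the other unknown: ω₄ = r₂ω₂ sin(θ₂−θ₃) / [r₄ sin(θ₄−θ₃)].
Numerator sine = -0.30237; denominator sine = -0.99933.
Result = 0.083·5.76·(-0.30237) / (0.233·(-0.99933)) = +0.62079 rad/s; magnitude 0.62079 rad/s.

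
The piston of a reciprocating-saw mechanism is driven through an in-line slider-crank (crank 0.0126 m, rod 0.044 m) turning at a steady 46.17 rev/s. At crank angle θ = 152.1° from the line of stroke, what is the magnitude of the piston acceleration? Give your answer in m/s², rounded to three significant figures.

ω = 2π·46.2 = 290.1 rad/s
x(θ) = r cosθ + √(L² − r² sin²θ); with ω constant, a = ω²·d²x/dθ².
d²x/dθ² = −r cosθ − r²(cos2θ)/√u − r⁴ sin²2θ/(4u^{3/2}),  u = L² − r² sin²θ = 0.00190124 m².
Substituting r = 0.0126 m, L = 0.044 m, θ = 152.1°: d²x/dθ² = +0.0090369 m.
a = ω²·d²x/dθ² = (290.1)²·(+0.0090369) = +760.5 m/s²;  |a| = 760.5 m/s².

760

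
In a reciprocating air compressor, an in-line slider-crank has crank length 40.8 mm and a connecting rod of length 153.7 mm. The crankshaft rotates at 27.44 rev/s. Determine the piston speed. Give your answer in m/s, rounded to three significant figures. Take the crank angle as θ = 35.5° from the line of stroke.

ω = 2π·27.4 = 172.4 rad/s
For an in-line slider-crank, x = r cosθ + √(L² − r² sin²θ), so v = −rω sinθ·[1 + r cosθ/√(L² − r² sin²θ)].
With r = 0.0408 m, L = 0.1537 m, θ = 35.5°: √(L² − r² sin²θ) = 0.15186 m.
v = −0.0408·172.4·0.58070·[1 + 0.0408·0.81412/0.15186] = -4.9783 m/s.
|v| = 4.9783 m/s.

4.98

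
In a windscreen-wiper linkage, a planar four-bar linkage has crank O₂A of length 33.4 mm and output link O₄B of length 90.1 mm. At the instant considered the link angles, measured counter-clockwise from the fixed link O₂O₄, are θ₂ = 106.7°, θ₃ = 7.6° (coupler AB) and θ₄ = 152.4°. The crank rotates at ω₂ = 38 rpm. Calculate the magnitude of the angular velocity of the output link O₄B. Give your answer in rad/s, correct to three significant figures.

ω₂ = 3.979 rad/s (from 38 rpm).
Differentiating the loop-closure r₂e^{iθ₂}+r₃e^{iθ₃}=r₁+r₄e^{iθ₄} gives r₂ω₂e^{iθ₂}+r₃ω₃e^{iθ₃}=r₄ω₄e^{iθ₄}.
Eliminating the other unknown: ω₄ = r₂ω₂ sin(θ₂−θ₃) / [r₄ sin(θ₄−θ₃)].
Numerator sine = +0.98741; denominator sine = +0.57643.
Result = 0.0334·3.979·(+0.98741) / (0.0901·(+0.57643)) = +2.5269 rad/s; magnitude 2.5269 rad/s.

2.53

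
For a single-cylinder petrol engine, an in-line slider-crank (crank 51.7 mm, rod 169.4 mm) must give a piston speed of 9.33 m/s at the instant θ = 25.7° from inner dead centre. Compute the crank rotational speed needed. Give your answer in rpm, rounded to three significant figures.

For an in-line slider-crank, |v_piston| = rω|sinθ|·[1 + r cosθ/√(L² − r² sin²θ)].
With r = 0.0517 m, L = 0.1694 m, θ = 25.7°: the bracketed kinematic factor |dx/dθ| = 0.028641 m.
ω = v/|dx/dθ| = 9.33/0.028641 = 325.76 rad/s.
N = 60ω/(2π) = 3110.8 rpm.

3110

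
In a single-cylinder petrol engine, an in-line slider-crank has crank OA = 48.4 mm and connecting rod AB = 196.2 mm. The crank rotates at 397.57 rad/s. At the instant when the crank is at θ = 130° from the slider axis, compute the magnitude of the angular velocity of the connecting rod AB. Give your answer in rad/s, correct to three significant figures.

ω = 397.6 rad/s
The rod makes angle φ with the slider axis where L sinφ = r sinθ; differentiating, L cosφ·φ̇ = r ω cosθ.
L cosφ = √(L² − r² sin²θ) = 0.19266 m.
|ω_rod| = r ω |cosθ| / √(L² − r² sin²θ) = 0.0484·397.6·0.64279/0.19266 = 64.198 rad/s.

64.2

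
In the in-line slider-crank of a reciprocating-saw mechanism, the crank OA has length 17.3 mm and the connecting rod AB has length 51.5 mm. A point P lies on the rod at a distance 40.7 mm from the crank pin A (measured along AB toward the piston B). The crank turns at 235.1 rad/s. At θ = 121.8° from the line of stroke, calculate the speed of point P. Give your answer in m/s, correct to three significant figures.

2.99

ω = 235.1 rad/s.  Crank-pin speed |V_A| = rω = 4.0672 m/s, perpendicular to OA.
Rod angle: sinφ = −(r/L) sinθ ⇒ φ = -16.589°; ω_rod = −rω cosθ/√(L²−r²sin²θ) = +43.424 rad/s.
V_P = V_A + ω_rod × AP, with AP = 0.0407 m along the rod.
Components: V_Px = −rω sinθ − a·ω_rod·sinφ = -2.9521 m/s;  V_Py = rω cosθ + a·ω_rod·cosφ = -0.44946 m/s.
|V_P| = √(V_Px² + V_Py²) = 2.9862 m/s.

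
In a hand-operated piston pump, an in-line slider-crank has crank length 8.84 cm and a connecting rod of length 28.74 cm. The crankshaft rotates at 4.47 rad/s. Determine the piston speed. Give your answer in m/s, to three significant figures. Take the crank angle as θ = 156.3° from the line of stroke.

ω = 4.47 rad/s
For an in-line slider-crank, x = r cosθ + √(L² − r² sin²θ), so v = −rω sinθ·[1 + r cosθ/√(L² − r² sin²θ)].
With r = 0.0884 m, L = 0.2874 m, θ = 156.3°: √(L² − r² sin²θ) = 0.2852 m.
v = −0.0884·4.47·0.40195·[1 + 0.0884·-0.91566/0.2852] = -0.11375 m/s.
|v| = 0.11375 m/s.

0.114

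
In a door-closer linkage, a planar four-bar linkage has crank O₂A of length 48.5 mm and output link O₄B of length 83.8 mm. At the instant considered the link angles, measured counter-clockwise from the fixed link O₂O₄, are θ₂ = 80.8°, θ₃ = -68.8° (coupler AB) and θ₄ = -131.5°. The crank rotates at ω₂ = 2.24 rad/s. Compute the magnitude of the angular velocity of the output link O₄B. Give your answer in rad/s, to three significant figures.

0.738

ω₂ = 2.24 rad/s
Differentiating the loop-closure r₂e^{iθ₂}+r₃e^{iθ₃}=r₁+r₄e^{iθ₄} gives r₂ω₂e^{iθ₂}+r₃ω₃e^{iθ₃}=r₄ω₄e^{iθ₄}.
Eliminating the other unknown: ω₄ = r₂ω₂ sin(θ₂−θ₃) / [r₄ sin(θ₄−θ₃)].
Numerator sine = +0.50603; denominator sine = -0.88862.
Result = 0.0485·2.24·(+0.50603) / (0.0838·(-0.88862)) = -0.73826 rad/s; magnitude 0.73826 rad/s.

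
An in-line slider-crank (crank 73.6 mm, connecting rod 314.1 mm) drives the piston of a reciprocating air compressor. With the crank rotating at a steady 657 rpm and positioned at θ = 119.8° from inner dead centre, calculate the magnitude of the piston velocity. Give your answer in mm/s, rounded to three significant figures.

3870

ω = 2π·657/60 = 68.8 rad/s
For an in-line slider-crank, x = r cosθ + √(L² − r² sin²θ), so v = −rω sinθ·[1 + r cosθ/√(L² − r² sin²θ)].
With r = 0.0736 m, L = 0.3141 m, θ = 119.8°: √(L² − r² sin²θ) = 0.30754 m.
v = −0.0736·68.8·0.86777·[1 + 0.0736·-0.49697/0.30754] = -3.8715 m/s.
|v| = 3.8715 m/s = 3871.5 mm/s.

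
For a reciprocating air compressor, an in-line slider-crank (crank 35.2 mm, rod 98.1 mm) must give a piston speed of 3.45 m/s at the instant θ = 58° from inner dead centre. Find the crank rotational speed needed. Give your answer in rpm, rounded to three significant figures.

For an in-line slider-crank, |v_piston| = rω|sinθ|·[1 + r cosθ/√(L² − r² sin²θ)].
With r = 0.0352 m, L = 0.0981 m, θ = 58°: the bracketed kinematic factor |dx/dθ| = 0.03581 m.
ω = v/|dx/dθ| = 3.45/0.03581 = 96.342 rad/s.
N = 60ω/(2π) = 920 rpm.

920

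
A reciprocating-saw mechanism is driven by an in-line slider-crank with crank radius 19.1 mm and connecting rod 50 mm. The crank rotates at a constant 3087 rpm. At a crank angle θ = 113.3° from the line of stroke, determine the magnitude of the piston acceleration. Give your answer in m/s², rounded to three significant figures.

1330

ω = 2π·3087/60 = 323.3 rad/s
x(θ) = r cosθ + √(L² − r² sin²θ); with ω constant, a = ω²·d²x/dθ².
d²x/dθ² = −r cosθ − r²(cos2θ)/√u − r⁴ sin²2θ/(4u^{3/2}),  u = L² − r² sin²θ = 0.00219227 m².
Substituting r = 0.0191 m, L = 0.05 m, θ = 113.3°: d²x/dθ² = +0.012737 m.
a = ω²·d²x/dθ² = (323.3)²·(+0.012737) = +1331.1 m/s²;  |a| = 1331.1 m/s².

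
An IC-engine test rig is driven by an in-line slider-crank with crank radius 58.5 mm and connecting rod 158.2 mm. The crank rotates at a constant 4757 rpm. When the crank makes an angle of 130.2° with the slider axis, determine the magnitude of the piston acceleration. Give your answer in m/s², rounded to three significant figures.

10100

ω = 2π·4757/60 = 498.2 rad/s
x(θ) = r cosθ + √(L² − r² sin²θ); with ω constant, a = ω²·d²x/dθ².
d²x/dθ² = −r cosθ − r²(cos2θ)/√u − r⁴ sin²2θ/(4u^{3/2}),  u = L² − r² sin²θ = 0.0230308 m².
Substituting r = 0.0585 m, L = 0.1582 m, θ = 130.2°: d²x/dθ² = +0.040706 m.
a = ω²·d²x/dθ² = (498.2)²·(+0.040706) = +10101 m/s²;  |a| = 10101 m/s².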